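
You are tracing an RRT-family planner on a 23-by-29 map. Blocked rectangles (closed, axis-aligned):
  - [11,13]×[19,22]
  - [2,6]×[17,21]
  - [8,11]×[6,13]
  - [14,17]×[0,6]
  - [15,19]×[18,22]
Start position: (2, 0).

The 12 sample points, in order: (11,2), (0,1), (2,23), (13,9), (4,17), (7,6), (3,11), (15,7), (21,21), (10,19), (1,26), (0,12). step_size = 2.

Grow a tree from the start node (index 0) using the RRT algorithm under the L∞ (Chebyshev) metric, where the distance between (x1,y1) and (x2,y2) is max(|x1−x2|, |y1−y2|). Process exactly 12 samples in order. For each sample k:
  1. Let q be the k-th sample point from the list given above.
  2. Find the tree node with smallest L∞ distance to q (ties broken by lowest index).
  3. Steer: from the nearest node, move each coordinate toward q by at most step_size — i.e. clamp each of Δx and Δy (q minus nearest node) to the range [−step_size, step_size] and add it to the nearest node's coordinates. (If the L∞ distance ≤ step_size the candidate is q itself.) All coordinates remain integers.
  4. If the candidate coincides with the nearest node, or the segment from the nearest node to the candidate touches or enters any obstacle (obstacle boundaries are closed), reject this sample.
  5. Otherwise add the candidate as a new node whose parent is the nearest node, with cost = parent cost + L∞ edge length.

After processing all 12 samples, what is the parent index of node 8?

1. q=(11,2) nearest=0 d=9 new=(4,2) → add node 1 parent=0 cost=2
2. q=(0,1) nearest=0 d=2 new=(0,1) → add node 2 parent=0 cost=2
3. q=(2,23) nearest=1 d=21 new=(2,4) → add node 3 parent=1 cost=4
4. q=(13,9) nearest=1 d=9 new=(6,4) → add node 4 parent=1 cost=4
5. q=(4,17) nearest=3 d=13 new=(4,6) → add node 5 parent=3 cost=6
6. q=(7,6) nearest=4 d=2 new=(7,6) → add node 6 parent=4 cost=6
7. q=(3,11) nearest=5 d=5 new=(3,8) → add node 7 parent=5 cost=8
8. q=(15,7) nearest=6 d=8 new=(9,7) → blocked by [8,11]×[6,13], reject
9. q=(21,21) nearest=6 d=15 new=(9,8) → blocked by [8,11]×[6,13], reject
10. q=(10,19) nearest=7 d=11 new=(5,10) → add node 8 parent=7 cost=10
11. q=(1,26) nearest=8 d=16 new=(3,12) → add node 9 parent=8 cost=12
12. q=(0,12) nearest=9 d=3 new=(1,12) → add node 10 parent=9 cost=14

Parent of node 8: 7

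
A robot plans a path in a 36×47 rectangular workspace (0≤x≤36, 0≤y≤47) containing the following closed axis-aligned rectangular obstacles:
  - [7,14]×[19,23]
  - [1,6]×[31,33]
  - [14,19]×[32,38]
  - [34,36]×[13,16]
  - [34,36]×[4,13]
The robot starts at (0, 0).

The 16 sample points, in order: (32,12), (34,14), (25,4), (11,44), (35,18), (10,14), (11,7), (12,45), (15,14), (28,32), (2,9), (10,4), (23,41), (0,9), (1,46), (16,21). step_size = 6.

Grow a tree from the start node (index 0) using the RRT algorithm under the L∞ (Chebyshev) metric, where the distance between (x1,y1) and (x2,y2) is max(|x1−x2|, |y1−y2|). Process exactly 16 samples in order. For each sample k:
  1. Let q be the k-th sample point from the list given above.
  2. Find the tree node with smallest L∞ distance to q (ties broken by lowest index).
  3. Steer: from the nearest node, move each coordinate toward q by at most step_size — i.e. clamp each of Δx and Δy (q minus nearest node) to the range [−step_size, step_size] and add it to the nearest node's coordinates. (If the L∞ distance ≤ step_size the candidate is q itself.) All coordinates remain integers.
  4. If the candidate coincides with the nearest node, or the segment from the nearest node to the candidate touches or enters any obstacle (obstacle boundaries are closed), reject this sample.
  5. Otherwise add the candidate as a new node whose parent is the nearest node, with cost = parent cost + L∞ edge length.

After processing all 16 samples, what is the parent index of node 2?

1. q=(32,12) nearest=0 d=32 new=(6,6) → add node 1 parent=0 cost=6
2. q=(34,14) nearest=1 d=28 new=(12,12) → add node 2 parent=1 cost=12
3. q=(25,4) nearest=2 d=13 new=(18,6) → add node 3 parent=2 cost=18
4. q=(11,44) nearest=2 d=32 new=(11,18) → add node 4 parent=2 cost=18
5. q=(35,18) nearest=3 d=17 new=(24,12) → add node 5 parent=3 cost=24
6. q=(10,14) nearest=2 d=2 new=(10,14) → add node 6 parent=2 cost=14
7. q=(11,7) nearest=1 d=5 new=(11,7) → add node 7 parent=1 cost=11
8. q=(12,45) nearest=4 d=27 new=(12,24) → blocked by [7,14]×[19,23], reject
9. q=(15,14) nearest=2 d=3 new=(15,14) → add node 8 parent=2 cost=15
10. q=(28,32) nearest=4 d=17 new=(17,24) → blocked by [7,14]×[19,23], reject
11. q=(2,9) nearest=1 d=4 new=(2,9) → add node 9 parent=1 cost=10
12. q=(10,4) nearest=7 d=3 new=(10,4) → add node 10 parent=7 cost=14
13. q=(23,41) nearest=4 d=23 new=(17,24) → blocked by [7,14]×[19,23], reject
14. q=(0,9) nearest=9 d=2 new=(0,9) → add node 11 parent=9 cost=12
15. q=(1,46) nearest=4 d=28 new=(5,24) → blocked by [7,14]×[19,23], reject
16. q=(16,21) nearest=4 d=5 new=(16,21) → blocked by [7,14]×[19,23], reject

Parent of node 2: 1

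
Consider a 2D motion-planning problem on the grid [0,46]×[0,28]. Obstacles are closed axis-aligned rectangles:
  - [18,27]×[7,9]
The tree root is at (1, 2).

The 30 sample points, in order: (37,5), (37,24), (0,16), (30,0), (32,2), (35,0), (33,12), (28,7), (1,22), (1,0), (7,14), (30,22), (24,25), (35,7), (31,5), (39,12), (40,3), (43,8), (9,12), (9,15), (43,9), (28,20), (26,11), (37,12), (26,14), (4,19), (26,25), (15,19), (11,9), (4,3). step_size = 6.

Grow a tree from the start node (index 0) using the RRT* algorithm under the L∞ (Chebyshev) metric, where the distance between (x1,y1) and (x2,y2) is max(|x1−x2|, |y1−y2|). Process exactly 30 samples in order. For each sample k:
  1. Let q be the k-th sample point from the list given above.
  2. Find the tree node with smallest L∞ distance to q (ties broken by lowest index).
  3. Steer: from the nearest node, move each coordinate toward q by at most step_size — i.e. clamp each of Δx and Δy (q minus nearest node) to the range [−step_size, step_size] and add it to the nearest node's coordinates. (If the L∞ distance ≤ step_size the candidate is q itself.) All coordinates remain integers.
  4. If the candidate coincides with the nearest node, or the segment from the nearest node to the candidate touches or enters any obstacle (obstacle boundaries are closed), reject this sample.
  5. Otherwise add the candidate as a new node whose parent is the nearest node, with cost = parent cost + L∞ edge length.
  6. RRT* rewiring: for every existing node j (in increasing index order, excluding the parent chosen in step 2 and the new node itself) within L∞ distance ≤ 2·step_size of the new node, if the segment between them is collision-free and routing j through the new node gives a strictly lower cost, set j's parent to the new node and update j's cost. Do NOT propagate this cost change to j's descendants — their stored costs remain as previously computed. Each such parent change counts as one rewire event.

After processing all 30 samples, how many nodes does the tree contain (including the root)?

1. q=(37,5) nearest=0 d=36 new=(7,5) → add node 1 parent=0 cost=6
2. q=(37,24) nearest=1 d=30 new=(13,11) → add node 2 parent=1 cost=12
3. q=(0,16) nearest=1 d=11 new=(1,11) → add node 3 parent=1 cost=12
4. q=(30,0) nearest=2 d=17 new=(19,5) → add node 4 parent=2 cost=18
5. q=(32,2) nearest=4 d=13 new=(25,2) → add node 5 parent=4 cost=24
6. q=(35,0) nearest=5 d=10 new=(31,0) → add node 6 parent=5 cost=30
7. q=(33,12) nearest=5 d=10 new=(31,8) → add node 7 parent=5 cost=30
8. q=(28,7) nearest=7 d=3 new=(28,7) → add node 8 parent=7 cost=33
9. q=(1,22) nearest=3 d=11 new=(1,17) → add node 9 parent=3 cost=18
10. q=(1,0) nearest=0 d=2 new=(1,0) → add node 10 parent=0 cost=2
11. q=(7,14) nearest=2 d=6 new=(7,14) → add node 11 parent=2 cost=18
12. q=(30,22) nearest=7 d=14 new=(30,14) → add node 12 parent=7 cost=36
13. q=(24,25) nearest=12 d=11 new=(24,20) → add node 13 parent=12 cost=42
14. q=(35,7) nearest=7 d=4 new=(35,7) → add node 14 parent=7 cost=34
15. q=(31,5) nearest=7 d=3 new=(31,5) → add node 15 parent=7 cost=33
16. q=(39,12) nearest=14 d=5 new=(39,12) → add node 16 parent=14 cost=39
17. q=(40,3) nearest=14 d=5 new=(40,3) → add node 17 parent=14 cost=39
18. q=(43,8) nearest=16 d=4 new=(43,8) → add node 18 parent=16 cost=43
19. q=(9,12) nearest=11 d=2 new=(9,12) → add node 19 parent=11 cost=20
20. q=(9,15) nearest=11 d=2 new=(9,15) → add node 20 parent=11 cost=20
21. q=(43,9) nearest=18 d=1 new=(43,9) → add node 21 parent=18 cost=44
22. q=(28,20) nearest=13 d=4 new=(28,20) → add node 22 parent=13 cost=46
23. q=(26,11) nearest=8 d=4 new=(26,11) → blocked by [18,27]×[7,9], reject
24. q=(37,12) nearest=16 d=2 new=(37,12) → add node 23 parent=16 cost=41
25. q=(26,14) nearest=12 d=4 new=(26,14) → add node 24 parent=12 cost=40
26. q=(4,19) nearest=9 d=3 new=(4,19) → add node 25 parent=9 cost=21
27. q=(26,25) nearest=13 d=5 new=(26,25) → add node 26 parent=13 cost=47
28. q=(15,19) nearest=20 d=6 new=(15,19) → add node 27 parent=20 cost=26; rewire 13→27 (35<42); rewire 24→27 (37<40); rewire 26→27 (37<47)
29. q=(11,9) nearest=2 d=2 new=(11,9) → add node 28 parent=2 cost=14; rewire 19→28 (17<20); rewire 27→28 (24<26)
30. q=(4,3) nearest=0 d=3 new=(4,3) → add node 29 parent=0 cost=3; rewire 3→29 (11<12); rewire 11→29 (14<18); rewire 19→29 (12<17); rewire 20→29 (15<20); rewire 28→29 (10<14)

Node count: 30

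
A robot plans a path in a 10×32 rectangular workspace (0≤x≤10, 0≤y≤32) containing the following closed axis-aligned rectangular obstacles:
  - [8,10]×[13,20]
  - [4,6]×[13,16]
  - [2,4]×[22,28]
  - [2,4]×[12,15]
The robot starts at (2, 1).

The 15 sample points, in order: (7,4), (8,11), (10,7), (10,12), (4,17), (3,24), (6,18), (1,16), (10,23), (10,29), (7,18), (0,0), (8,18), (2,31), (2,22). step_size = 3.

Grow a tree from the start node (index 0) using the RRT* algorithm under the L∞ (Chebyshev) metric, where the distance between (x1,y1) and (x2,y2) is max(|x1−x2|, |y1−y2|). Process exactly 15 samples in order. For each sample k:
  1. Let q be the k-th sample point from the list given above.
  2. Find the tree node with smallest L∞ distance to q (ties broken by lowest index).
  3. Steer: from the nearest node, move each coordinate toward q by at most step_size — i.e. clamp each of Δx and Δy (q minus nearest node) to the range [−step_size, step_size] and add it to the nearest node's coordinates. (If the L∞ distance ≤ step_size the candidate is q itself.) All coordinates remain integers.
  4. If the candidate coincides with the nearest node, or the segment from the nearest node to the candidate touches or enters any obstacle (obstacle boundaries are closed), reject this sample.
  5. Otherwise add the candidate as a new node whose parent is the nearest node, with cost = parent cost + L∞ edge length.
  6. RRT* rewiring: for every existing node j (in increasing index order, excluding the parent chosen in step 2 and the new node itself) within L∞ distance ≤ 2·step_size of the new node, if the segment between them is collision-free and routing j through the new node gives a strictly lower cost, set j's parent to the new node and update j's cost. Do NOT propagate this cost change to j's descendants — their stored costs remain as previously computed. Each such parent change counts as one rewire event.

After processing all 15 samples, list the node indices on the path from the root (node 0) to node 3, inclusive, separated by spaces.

1. q=(7,4) nearest=0 d=5 new=(5,4) → add node 1 parent=0 cost=3
2. q=(8,11) nearest=1 d=7 new=(8,7) → add node 2 parent=1 cost=6
3. q=(10,7) nearest=2 d=2 new=(10,7) → add node 3 parent=2 cost=8
4. q=(10,12) nearest=2 d=5 new=(10,10) → add node 4 parent=2 cost=9
5. q=(4,17) nearest=4 d=7 new=(7,13) → add node 5 parent=4 cost=12
6. q=(3,24) nearest=5 d=11 new=(4,16) → blocked by [4,6]×[13,16], reject
7. q=(6,18) nearest=5 d=5 new=(6,16) → blocked by [4,6]×[13,16], reject
8. q=(1,16) nearest=5 d=6 new=(4,16) → blocked by [4,6]×[13,16], reject
9. q=(10,23) nearest=5 d=10 new=(10,16) → blocked by [8,10]×[13,20], reject
10. q=(10,29) nearest=5 d=16 new=(10,16) → blocked by [8,10]×[13,20], reject
11. q=(7,18) nearest=5 d=5 new=(7,16) → add node 6 parent=5 cost=15
12. q=(0,0) nearest=0 d=2 new=(0,0) → add node 7 parent=0 cost=2
13. q=(8,18) nearest=6 d=2 new=(8,18) → blocked by [8,10]×[13,20], reject
14. q=(2,31) nearest=6 d=15 new=(4,19) → add node 8 parent=6 cost=18
15. q=(2,22) nearest=8 d=3 new=(2,22) → blocked by [2,4]×[22,28], reject

Path: 0 1 2 3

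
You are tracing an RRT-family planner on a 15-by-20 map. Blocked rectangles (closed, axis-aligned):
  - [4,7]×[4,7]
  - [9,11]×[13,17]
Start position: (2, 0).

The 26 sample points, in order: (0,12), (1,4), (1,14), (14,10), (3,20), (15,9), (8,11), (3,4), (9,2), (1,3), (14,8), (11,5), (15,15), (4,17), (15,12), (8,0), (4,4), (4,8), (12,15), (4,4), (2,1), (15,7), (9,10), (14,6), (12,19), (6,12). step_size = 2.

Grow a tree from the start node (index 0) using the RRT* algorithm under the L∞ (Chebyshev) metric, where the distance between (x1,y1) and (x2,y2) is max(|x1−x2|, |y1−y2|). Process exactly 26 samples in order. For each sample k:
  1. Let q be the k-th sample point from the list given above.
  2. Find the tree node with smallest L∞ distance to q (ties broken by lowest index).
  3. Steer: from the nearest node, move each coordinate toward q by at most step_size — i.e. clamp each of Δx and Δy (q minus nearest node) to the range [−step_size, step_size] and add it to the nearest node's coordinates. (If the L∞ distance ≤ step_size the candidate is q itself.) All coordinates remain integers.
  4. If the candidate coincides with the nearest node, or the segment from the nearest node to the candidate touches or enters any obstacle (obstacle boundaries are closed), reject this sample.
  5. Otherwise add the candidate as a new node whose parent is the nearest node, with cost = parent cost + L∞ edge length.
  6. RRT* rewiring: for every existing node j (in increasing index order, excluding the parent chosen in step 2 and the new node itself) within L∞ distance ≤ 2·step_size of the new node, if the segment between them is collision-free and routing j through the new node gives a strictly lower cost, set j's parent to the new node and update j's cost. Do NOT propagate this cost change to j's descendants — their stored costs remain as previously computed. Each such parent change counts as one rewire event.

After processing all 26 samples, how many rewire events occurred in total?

Rewire events: 2

1. q=(0,12) nearest=0 d=12 new=(0,2) → add node 1 parent=0 cost=2
2. q=(1,4) nearest=1 d=2 new=(1,4) → add node 2 parent=1 cost=4
3. q=(1,14) nearest=2 d=10 new=(1,6) → add node 3 parent=2 cost=6
4. q=(14,10) nearest=0 d=12 new=(4,2) → add node 4 parent=0 cost=2
5. q=(3,20) nearest=3 d=14 new=(3,8) → add node 5 parent=3 cost=8
6. q=(15,9) nearest=4 d=11 new=(6,4) → blocked by [4,7]×[4,7], reject
7. q=(8,11) nearest=5 d=5 new=(5,10) → add node 6 parent=5 cost=10
8. q=(3,4) nearest=2 d=2 new=(3,4) → add node 7 parent=2 cost=6
9. q=(9,2) nearest=4 d=5 new=(6,2) → add node 8 parent=4 cost=4
10. q=(1,3) nearest=1 d=1 new=(1,3) → add node 9 parent=1 cost=3; rewire 7→9 (5<6)
11. q=(14,8) nearest=8 d=8 new=(8,4) → add node 10 parent=8 cost=6
12. q=(11,5) nearest=10 d=3 new=(10,5) → add node 11 parent=10 cost=8
13. q=(15,15) nearest=6 d=10 new=(7,12) → add node 12 parent=6 cost=12
14. q=(4,17) nearest=12 d=5 new=(5,14) → add node 13 parent=12 cost=14
15. q=(15,12) nearest=11 d=7 new=(12,7) → add node 14 parent=11 cost=10
16. q=(8,0) nearest=8 d=2 new=(8,0) → add node 15 parent=8 cost=6
17. q=(4,4) nearest=7 d=1 new=(4,4) → blocked by [4,7]×[4,7], reject
18. q=(4,8) nearest=5 d=1 new=(4,8) → add node 16 parent=5 cost=9
19. q=(12,15) nearest=12 d=5 new=(9,14) → blocked by [9,11]×[13,17], reject
20. q=(4,4) nearest=7 d=1 new=(4,4) → blocked by [4,7]×[4,7], reject
21. q=(2,1) nearest=0 d=1 new=(2,1) → add node 17 parent=0 cost=1; rewire 7→17 (4<5)
22. q=(15,7) nearest=14 d=3 new=(14,7) → add node 18 parent=14 cost=12
23. q=(9,10) nearest=12 d=2 new=(9,10) → add node 19 parent=12 cost=14
24. q=(14,6) nearest=18 d=1 new=(14,6) → add node 20 parent=18 cost=13
25. q=(12,19) nearest=12 d=7 new=(9,14) → blocked by [9,11]×[13,17], reject
26. q=(6,12) nearest=12 d=1 new=(6,12) → add node 21 parent=12 cost=13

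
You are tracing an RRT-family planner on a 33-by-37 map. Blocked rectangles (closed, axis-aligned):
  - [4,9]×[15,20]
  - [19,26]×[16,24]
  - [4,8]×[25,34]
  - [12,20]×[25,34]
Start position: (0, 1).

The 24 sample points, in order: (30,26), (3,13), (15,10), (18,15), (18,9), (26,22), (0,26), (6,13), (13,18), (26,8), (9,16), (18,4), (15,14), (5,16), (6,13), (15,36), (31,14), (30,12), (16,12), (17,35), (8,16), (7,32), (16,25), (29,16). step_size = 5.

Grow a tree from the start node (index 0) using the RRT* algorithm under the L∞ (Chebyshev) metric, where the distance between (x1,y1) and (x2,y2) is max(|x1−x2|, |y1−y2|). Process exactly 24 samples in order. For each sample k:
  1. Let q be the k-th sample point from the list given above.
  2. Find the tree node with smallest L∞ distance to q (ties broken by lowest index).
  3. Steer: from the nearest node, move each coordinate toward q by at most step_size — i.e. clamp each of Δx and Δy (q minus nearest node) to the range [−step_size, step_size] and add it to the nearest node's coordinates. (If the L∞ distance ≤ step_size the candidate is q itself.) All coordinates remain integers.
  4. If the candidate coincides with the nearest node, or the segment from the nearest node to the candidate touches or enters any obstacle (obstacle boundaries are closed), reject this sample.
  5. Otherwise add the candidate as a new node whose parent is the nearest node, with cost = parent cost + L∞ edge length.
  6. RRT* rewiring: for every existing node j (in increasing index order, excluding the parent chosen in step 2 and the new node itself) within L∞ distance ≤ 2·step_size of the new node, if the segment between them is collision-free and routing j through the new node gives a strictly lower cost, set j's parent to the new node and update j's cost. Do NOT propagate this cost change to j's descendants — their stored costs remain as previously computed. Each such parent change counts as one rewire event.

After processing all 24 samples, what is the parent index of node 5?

1. q=(30,26) nearest=0 d=30 new=(5,6) → add node 1 parent=0 cost=5
2. q=(3,13) nearest=1 d=7 new=(3,11) → add node 2 parent=1 cost=10
3. q=(15,10) nearest=1 d=10 new=(10,10) → add node 3 parent=1 cost=10
4. q=(18,15) nearest=3 d=8 new=(15,15) → add node 4 parent=3 cost=15
5. q=(18,9) nearest=4 d=6 new=(18,10) → add node 5 parent=4 cost=20
6. q=(26,22) nearest=4 d=11 new=(20,20) → blocked by [19,26]×[16,24], reject
7. q=(0,26) nearest=2 d=15 new=(0,16) → add node 6 parent=2 cost=15
8. q=(6,13) nearest=2 d=3 new=(6,13) → add node 7 parent=2 cost=13
9. q=(13,18) nearest=4 d=3 new=(13,18) → add node 8 parent=4 cost=18
10. q=(26,8) nearest=5 d=8 new=(23,8) → add node 9 parent=5 cost=25
11. q=(9,16) nearest=7 d=3 new=(9,16) → blocked by [4,9]×[15,20], reject
12. q=(18,4) nearest=9 d=5 new=(18,4) → add node 10 parent=9 cost=30
13. q=(15,14) nearest=4 d=1 new=(15,14) → add node 11 parent=4 cost=16; rewire 9→11 (24<25); rewire 10→11 (26<30)
14. q=(5,16) nearest=7 d=3 new=(5,16) → blocked by [4,9]×[15,20], reject
15. q=(6,13) nearest=7 d=0 → coincident, reject
16. q=(15,36) nearest=8 d=18 new=(15,23) → add node 12 parent=8 cost=23
17. q=(31,14) nearest=9 d=8 new=(28,13) → add node 13 parent=9 cost=29
18. q=(30,12) nearest=13 d=2 new=(30,12) → add node 14 parent=13 cost=31
19. q=(16,12) nearest=5 d=2 new=(16,12) → add node 15 parent=5 cost=22
20. q=(17,35) nearest=12 d=12 new=(17,28) → blocked by [12,20]×[25,34], reject
21. q=(8,16) nearest=7 d=3 new=(8,16) → blocked by [4,9]×[15,20], reject
22. q=(7,32) nearest=12 d=9 new=(10,28) → blocked by [12,20]×[25,34], reject
23. q=(16,25) nearest=12 d=2 new=(16,25) → blocked by [12,20]×[25,34], reject
24. q=(29,16) nearest=13 d=3 new=(29,16) → add node 16 parent=13 cost=32

Parent of node 5: 4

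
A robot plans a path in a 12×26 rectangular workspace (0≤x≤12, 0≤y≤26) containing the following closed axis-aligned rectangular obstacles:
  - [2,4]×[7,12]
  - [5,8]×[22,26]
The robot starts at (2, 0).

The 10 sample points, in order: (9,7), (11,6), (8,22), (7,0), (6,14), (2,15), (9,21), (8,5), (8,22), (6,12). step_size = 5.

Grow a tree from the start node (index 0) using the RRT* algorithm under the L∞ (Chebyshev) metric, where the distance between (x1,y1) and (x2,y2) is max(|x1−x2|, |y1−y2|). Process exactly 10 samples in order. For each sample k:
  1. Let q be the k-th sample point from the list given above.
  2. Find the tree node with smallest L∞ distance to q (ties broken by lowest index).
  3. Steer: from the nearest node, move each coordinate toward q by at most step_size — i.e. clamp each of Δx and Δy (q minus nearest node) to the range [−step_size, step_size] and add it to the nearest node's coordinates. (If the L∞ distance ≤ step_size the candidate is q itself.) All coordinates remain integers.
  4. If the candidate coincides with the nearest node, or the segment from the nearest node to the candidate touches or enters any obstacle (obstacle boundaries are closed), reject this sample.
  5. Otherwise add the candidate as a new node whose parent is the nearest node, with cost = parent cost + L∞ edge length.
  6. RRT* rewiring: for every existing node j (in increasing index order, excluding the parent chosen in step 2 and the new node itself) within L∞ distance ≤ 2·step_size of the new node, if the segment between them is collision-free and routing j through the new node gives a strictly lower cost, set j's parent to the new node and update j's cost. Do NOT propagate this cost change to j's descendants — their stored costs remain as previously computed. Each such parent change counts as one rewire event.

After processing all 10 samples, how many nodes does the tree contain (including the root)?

Node count: 10

1. q=(9,7) nearest=0 d=7 new=(7,5) → add node 1 parent=0 cost=5
2. q=(11,6) nearest=1 d=4 new=(11,6) → add node 2 parent=1 cost=9
3. q=(8,22) nearest=2 d=16 new=(8,11) → add node 3 parent=2 cost=14
4. q=(7,0) nearest=0 d=5 new=(7,0) → add node 4 parent=0 cost=5
5. q=(6,14) nearest=3 d=3 new=(6,14) → add node 5 parent=3 cost=17
6. q=(2,15) nearest=5 d=4 new=(2,15) → add node 6 parent=5 cost=21
7. q=(9,21) nearest=5 d=7 new=(9,19) → add node 7 parent=5 cost=22
8. q=(8,5) nearest=1 d=1 new=(8,5) → add node 8 parent=1 cost=6; rewire 3→8 (12<14); rewire 5→8 (15<17)
9. q=(8,22) nearest=7 d=3 new=(8,22) → blocked by [5,8]×[22,26], reject
10. q=(6,12) nearest=3 d=2 new=(6,12) → add node 9 parent=3 cost=14; rewire 6→9 (18<21); rewire 7→9 (21<22)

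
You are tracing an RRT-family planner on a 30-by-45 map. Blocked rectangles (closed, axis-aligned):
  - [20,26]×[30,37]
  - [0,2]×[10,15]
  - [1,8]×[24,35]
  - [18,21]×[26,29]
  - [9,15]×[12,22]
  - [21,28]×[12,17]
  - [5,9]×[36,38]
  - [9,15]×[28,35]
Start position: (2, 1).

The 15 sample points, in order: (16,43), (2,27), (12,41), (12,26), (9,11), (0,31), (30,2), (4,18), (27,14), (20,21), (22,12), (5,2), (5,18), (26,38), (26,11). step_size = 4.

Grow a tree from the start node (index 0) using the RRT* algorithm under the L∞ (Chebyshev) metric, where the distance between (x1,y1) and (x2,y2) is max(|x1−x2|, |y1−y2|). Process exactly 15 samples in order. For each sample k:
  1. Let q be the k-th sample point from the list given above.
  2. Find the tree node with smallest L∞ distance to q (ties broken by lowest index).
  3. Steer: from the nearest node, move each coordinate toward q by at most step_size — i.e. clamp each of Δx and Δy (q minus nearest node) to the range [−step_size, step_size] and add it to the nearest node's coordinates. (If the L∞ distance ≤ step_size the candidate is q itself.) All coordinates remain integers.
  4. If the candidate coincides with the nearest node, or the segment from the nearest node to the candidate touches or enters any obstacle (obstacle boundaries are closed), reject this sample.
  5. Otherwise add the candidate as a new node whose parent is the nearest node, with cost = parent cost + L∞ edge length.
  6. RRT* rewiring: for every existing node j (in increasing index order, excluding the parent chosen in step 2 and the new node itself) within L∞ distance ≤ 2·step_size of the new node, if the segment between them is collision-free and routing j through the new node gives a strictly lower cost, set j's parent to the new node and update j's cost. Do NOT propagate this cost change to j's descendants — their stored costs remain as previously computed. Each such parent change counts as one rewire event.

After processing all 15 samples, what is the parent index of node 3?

Parent of node 3: 2

1. q=(16,43) nearest=0 d=42 new=(6,5) → add node 1 parent=0 cost=4
2. q=(2,27) nearest=1 d=22 new=(2,9) → add node 2 parent=1 cost=8
3. q=(12,41) nearest=2 d=32 new=(6,13) → add node 3 parent=2 cost=12
4. q=(12,26) nearest=3 d=13 new=(10,17) → blocked by [9,15]×[12,22], reject
5. q=(9,11) nearest=3 d=3 new=(9,11) → add node 4 parent=3 cost=15
6. q=(0,31) nearest=3 d=18 new=(2,17) → add node 5 parent=3 cost=16
7. q=(30,2) nearest=4 d=21 new=(13,7) → add node 6 parent=4 cost=19
8. q=(4,18) nearest=5 d=2 new=(4,18) → add node 7 parent=5 cost=18
9. q=(27,14) nearest=6 d=14 new=(17,11) → add node 8 parent=6 cost=23
10. q=(20,21) nearest=8 d=10 new=(20,15) → add node 9 parent=8 cost=27
11. q=(22,12) nearest=9 d=3 new=(22,12) → blocked by [21,28]×[12,17], reject
12. q=(5,2) nearest=0 d=3 new=(5,2) → add node 10 parent=0 cost=3; rewire 6→10 (11<19)
13. q=(5,18) nearest=7 d=1 new=(5,18) → add node 11 parent=7 cost=19
14. q=(26,38) nearest=11 d=21 new=(9,22) → blocked by [9,15]×[12,22], reject
15. q=(26,11) nearest=9 d=6 new=(24,11) → blocked by [21,28]×[12,17], reject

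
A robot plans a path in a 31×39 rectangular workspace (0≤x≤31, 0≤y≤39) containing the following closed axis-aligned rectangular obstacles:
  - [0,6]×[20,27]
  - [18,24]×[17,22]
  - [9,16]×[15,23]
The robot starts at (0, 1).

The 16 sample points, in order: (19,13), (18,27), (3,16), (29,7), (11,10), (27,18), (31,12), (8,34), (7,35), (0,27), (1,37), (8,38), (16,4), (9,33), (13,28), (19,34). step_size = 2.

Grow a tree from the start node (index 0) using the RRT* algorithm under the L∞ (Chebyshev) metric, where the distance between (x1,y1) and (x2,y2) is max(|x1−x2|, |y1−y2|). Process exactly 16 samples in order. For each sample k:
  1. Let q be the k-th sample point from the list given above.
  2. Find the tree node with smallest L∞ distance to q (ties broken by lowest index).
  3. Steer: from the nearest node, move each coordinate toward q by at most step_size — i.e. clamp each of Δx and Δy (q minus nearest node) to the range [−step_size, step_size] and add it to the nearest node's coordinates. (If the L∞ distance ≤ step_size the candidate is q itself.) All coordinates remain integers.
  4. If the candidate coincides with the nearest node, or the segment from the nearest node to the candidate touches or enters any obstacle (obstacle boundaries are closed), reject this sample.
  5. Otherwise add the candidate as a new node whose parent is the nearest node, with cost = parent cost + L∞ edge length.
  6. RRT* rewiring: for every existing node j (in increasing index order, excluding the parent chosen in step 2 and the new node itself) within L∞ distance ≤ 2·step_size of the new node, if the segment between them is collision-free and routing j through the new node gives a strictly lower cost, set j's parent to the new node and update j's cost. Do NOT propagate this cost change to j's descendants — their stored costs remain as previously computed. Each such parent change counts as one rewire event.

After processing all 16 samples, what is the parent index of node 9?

1. q=(19,13) nearest=0 d=19 new=(2,3) → add node 1 parent=0 cost=2
2. q=(18,27) nearest=1 d=24 new=(4,5) → add node 2 parent=1 cost=4
3. q=(3,16) nearest=2 d=11 new=(3,7) → add node 3 parent=2 cost=6
4. q=(29,7) nearest=2 d=25 new=(6,7) → add node 4 parent=2 cost=6
5. q=(11,10) nearest=4 d=5 new=(8,9) → add node 5 parent=4 cost=8
6. q=(27,18) nearest=5 d=19 new=(10,11) → add node 6 parent=5 cost=10
7. q=(31,12) nearest=6 d=21 new=(12,12) → add node 7 parent=6 cost=12
8. q=(8,34) nearest=7 d=22 new=(10,14) → add node 8 parent=7 cost=14
9. q=(7,35) nearest=8 d=21 new=(8,16) → blocked by [9,16]×[15,23], reject
10. q=(0,27) nearest=8 d=13 new=(8,16) → blocked by [9,16]×[15,23], reject
11. q=(1,37) nearest=8 d=23 new=(8,16) → blocked by [9,16]×[15,23], reject
12. q=(8,38) nearest=8 d=24 new=(8,16) → blocked by [9,16]×[15,23], reject
13. q=(16,4) nearest=6 d=7 new=(12,9) → add node 9 parent=6 cost=12
14. q=(9,33) nearest=8 d=19 new=(9,16) → blocked by [9,16]×[15,23], reject
15. q=(13,28) nearest=8 d=14 new=(12,16) → blocked by [9,16]×[15,23], reject
16. q=(19,34) nearest=8 d=20 new=(12,16) → blocked by [9,16]×[15,23], reject

Parent of node 9: 6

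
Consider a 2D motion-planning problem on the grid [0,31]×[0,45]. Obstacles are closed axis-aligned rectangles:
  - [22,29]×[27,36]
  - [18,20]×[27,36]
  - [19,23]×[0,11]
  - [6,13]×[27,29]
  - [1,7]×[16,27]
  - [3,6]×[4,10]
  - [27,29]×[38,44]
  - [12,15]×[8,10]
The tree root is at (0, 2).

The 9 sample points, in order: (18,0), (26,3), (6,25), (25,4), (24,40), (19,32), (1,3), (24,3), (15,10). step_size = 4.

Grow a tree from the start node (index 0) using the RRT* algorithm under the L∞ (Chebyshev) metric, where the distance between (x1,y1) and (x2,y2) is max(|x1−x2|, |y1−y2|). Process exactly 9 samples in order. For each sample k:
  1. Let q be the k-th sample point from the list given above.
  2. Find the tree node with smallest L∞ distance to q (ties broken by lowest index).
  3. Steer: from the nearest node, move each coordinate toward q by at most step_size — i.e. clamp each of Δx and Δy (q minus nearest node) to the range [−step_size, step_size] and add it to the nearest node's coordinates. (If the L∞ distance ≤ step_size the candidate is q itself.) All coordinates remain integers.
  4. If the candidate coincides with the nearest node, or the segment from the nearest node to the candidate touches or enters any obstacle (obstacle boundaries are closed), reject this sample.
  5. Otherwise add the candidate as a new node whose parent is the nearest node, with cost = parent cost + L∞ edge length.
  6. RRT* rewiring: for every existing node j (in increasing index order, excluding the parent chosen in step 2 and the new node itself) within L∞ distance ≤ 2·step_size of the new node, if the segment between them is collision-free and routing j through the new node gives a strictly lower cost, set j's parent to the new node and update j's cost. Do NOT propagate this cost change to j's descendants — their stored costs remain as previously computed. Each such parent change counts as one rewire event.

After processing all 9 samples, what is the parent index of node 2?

1. q=(18,0) nearest=0 d=18 new=(4,0) → add node 1 parent=0 cost=4
2. q=(26,3) nearest=1 d=22 new=(8,3) → add node 2 parent=1 cost=8
3. q=(6,25) nearest=2 d=22 new=(6,7) → blocked by [3,6]×[4,10], reject
4. q=(25,4) nearest=2 d=17 new=(12,4) → add node 3 parent=2 cost=12
5. q=(24,40) nearest=3 d=36 new=(16,8) → add node 4 parent=3 cost=16
6. q=(19,32) nearest=4 d=24 new=(19,12) → add node 5 parent=4 cost=20
7. q=(1,3) nearest=0 d=1 new=(1,3) → add node 6 parent=0 cost=1
8. q=(24,3) nearest=4 d=8 new=(20,4) → blocked by [19,23]×[0,11], reject
9. q=(15,10) nearest=4 d=2 new=(15,10) → blocked by [12,15]×[8,10], reject

Parent of node 2: 1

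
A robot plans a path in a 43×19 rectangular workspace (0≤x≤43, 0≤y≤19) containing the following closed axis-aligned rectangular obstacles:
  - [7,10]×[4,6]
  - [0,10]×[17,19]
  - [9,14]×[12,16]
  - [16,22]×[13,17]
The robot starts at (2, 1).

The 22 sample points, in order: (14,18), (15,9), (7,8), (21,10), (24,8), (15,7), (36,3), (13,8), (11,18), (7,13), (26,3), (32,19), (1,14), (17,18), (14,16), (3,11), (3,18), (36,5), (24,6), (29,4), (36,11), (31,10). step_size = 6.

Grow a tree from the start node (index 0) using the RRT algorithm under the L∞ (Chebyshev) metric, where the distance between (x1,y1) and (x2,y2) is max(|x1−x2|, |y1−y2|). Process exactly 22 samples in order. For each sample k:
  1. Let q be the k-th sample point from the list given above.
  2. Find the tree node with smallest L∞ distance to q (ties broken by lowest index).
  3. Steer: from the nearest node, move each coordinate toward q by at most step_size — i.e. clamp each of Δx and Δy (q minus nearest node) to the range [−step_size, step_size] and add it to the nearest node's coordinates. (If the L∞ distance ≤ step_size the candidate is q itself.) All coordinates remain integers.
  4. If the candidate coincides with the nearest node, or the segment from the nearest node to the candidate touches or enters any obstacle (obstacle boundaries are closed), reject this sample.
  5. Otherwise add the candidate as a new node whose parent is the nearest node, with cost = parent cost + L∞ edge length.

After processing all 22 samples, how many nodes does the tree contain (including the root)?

Node count: 17

1. q=(14,18) nearest=0 d=17 new=(8,7) → blocked by [7,10]×[4,6], reject
2. q=(15,9) nearest=0 d=13 new=(8,7) → blocked by [7,10]×[4,6], reject
3. q=(7,8) nearest=0 d=7 new=(7,7) → add node 1 parent=0 cost=6
4. q=(21,10) nearest=1 d=14 new=(13,10) → add node 2 parent=1 cost=12
5. q=(24,8) nearest=2 d=11 new=(19,8) → add node 3 parent=2 cost=18
6. q=(15,7) nearest=2 d=3 new=(15,7) → add node 4 parent=2 cost=15
7. q=(36,3) nearest=3 d=17 new=(25,3) → add node 5 parent=3 cost=24
8. q=(13,8) nearest=2 d=2 new=(13,8) → add node 6 parent=2 cost=14
9. q=(11,18) nearest=2 d=8 new=(11,16) → blocked by [9,14]×[12,16], reject
10. q=(7,13) nearest=1 d=6 new=(7,13) → add node 7 parent=1 cost=12
11. q=(26,3) nearest=5 d=1 new=(26,3) → add node 8 parent=5 cost=25
12. q=(32,19) nearest=3 d=13 new=(25,14) → add node 9 parent=3 cost=24
13. q=(1,14) nearest=7 d=6 new=(1,14) → add node 10 parent=7 cost=18
14. q=(17,18) nearest=2 d=8 new=(17,16) → blocked by [16,22]×[13,17], reject
15. q=(14,16) nearest=2 d=6 new=(14,16) → blocked by [9,14]×[12,16], reject
16. q=(3,11) nearest=10 d=3 new=(3,11) → add node 11 parent=10 cost=21
17. q=(3,18) nearest=10 d=4 new=(3,18) → blocked by [0,10]×[17,19], reject
18. q=(36,5) nearest=8 d=10 new=(32,5) → add node 12 parent=8 cost=31
19. q=(24,6) nearest=5 d=3 new=(24,6) → add node 13 parent=5 cost=27
20. q=(29,4) nearest=8 d=3 new=(29,4) → add node 14 parent=8 cost=28
21. q=(36,11) nearest=12 d=6 new=(36,11) → add node 15 parent=12 cost=37
22. q=(31,10) nearest=12 d=5 new=(31,10) → add node 16 parent=12 cost=36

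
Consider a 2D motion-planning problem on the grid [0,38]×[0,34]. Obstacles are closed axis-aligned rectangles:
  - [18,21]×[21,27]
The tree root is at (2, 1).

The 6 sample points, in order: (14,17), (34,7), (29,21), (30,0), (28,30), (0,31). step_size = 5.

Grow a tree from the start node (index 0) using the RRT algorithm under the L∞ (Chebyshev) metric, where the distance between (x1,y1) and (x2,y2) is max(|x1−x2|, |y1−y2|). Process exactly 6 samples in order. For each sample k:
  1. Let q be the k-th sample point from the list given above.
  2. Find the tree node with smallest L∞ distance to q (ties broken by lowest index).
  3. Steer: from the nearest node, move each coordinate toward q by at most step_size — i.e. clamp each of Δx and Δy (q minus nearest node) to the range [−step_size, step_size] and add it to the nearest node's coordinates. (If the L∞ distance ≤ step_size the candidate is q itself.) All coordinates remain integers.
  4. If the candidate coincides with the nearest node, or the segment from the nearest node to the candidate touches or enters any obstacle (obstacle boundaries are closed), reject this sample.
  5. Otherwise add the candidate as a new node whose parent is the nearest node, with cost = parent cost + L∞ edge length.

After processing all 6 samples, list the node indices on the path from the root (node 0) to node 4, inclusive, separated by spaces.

1. q=(14,17) nearest=0 d=16 new=(7,6) → add node 1 parent=0 cost=5
2. q=(34,7) nearest=1 d=27 new=(12,7) → add node 2 parent=1 cost=10
3. q=(29,21) nearest=2 d=17 new=(17,12) → add node 3 parent=2 cost=15
4. q=(30,0) nearest=3 d=13 new=(22,7) → add node 4 parent=3 cost=20
5. q=(28,30) nearest=3 d=18 new=(22,17) → add node 5 parent=3 cost=20
6. q=(0,31) nearest=3 d=19 new=(12,17) → add node 6 parent=3 cost=20

Path: 0 1 2 3 4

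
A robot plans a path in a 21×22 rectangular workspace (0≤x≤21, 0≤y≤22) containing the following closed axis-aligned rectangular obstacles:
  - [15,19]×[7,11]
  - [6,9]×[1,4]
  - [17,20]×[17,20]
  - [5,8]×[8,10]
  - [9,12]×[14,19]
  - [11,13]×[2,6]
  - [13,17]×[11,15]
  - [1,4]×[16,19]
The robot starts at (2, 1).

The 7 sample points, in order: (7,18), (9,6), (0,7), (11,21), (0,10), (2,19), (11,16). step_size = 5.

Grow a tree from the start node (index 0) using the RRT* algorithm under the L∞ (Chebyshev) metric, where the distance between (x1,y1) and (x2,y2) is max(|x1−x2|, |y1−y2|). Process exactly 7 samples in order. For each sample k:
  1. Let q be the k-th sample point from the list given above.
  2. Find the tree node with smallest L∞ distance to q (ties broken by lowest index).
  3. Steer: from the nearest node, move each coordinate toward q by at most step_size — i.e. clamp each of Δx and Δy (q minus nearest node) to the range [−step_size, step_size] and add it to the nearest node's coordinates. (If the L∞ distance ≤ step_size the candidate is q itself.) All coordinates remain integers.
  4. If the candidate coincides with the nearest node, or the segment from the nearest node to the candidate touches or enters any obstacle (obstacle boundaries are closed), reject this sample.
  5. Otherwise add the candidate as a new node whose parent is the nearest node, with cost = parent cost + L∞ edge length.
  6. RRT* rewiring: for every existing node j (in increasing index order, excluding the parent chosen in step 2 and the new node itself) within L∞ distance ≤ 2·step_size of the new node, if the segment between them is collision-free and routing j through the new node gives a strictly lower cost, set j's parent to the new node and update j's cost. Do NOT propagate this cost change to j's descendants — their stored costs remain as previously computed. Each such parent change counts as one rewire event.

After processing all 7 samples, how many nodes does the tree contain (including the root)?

1. q=(7,18) nearest=0 d=17 new=(7,6) → add node 1 parent=0 cost=5
2. q=(9,6) nearest=1 d=2 new=(9,6) → add node 2 parent=1 cost=7
3. q=(0,7) nearest=0 d=6 new=(0,6) → add node 3 parent=0 cost=5
4. q=(11,21) nearest=1 d=15 new=(11,11) → add node 4 parent=1 cost=10
5. q=(0,10) nearest=3 d=4 new=(0,10) → add node 5 parent=3 cost=9
6. q=(2,19) nearest=4 d=9 new=(6,16) → add node 6 parent=4 cost=15
7. q=(11,16) nearest=4 d=5 new=(11,16) → blocked by [9,12]×[14,19], reject

Node count: 7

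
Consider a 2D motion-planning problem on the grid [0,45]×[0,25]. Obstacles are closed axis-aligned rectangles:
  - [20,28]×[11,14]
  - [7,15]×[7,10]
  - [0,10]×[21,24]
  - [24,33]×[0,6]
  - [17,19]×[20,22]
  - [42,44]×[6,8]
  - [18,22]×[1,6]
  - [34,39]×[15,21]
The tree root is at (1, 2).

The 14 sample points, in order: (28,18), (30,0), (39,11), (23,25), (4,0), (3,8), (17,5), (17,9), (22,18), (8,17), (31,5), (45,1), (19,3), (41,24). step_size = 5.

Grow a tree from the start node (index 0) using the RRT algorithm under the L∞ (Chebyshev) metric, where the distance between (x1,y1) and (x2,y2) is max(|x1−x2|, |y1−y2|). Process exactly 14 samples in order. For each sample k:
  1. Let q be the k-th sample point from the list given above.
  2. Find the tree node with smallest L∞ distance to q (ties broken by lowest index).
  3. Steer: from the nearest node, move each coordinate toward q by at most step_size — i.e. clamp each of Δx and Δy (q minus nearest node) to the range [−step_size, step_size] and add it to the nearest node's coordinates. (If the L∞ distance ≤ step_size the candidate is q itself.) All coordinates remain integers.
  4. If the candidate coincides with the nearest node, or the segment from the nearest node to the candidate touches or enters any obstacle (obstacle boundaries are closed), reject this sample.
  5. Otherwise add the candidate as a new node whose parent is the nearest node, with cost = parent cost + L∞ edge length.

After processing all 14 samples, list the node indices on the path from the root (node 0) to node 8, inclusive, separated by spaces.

Path: 0 1 5 8

1. q=(28,18) nearest=0 d=27 new=(6,7) → add node 1 parent=0 cost=5
2. q=(30,0) nearest=1 d=24 new=(11,2) → add node 2 parent=1 cost=10
3. q=(39,11) nearest=2 d=28 new=(16,7) → add node 3 parent=2 cost=15
4. q=(23,25) nearest=1 d=18 new=(11,12) → blocked by [7,15]×[7,10], reject
5. q=(4,0) nearest=0 d=3 new=(4,0) → add node 4 parent=0 cost=3
6. q=(3,8) nearest=1 d=3 new=(3,8) → add node 5 parent=1 cost=8
7. q=(17,5) nearest=3 d=2 new=(17,5) → add node 6 parent=3 cost=17
8. q=(17,9) nearest=3 d=2 new=(17,9) → add node 7 parent=3 cost=17
9. q=(22,18) nearest=7 d=9 new=(22,14) → blocked by [20,28]×[11,14], reject
10. q=(8,17) nearest=5 d=9 new=(8,13) → add node 8 parent=5 cost=13
11. q=(31,5) nearest=6 d=14 new=(22,5) → blocked by [18,22]×[1,6], reject
12. q=(45,1) nearest=6 d=28 new=(22,1) → blocked by [18,22]×[1,6], reject
13. q=(19,3) nearest=6 d=2 new=(19,3) → blocked by [18,22]×[1,6], reject
14. q=(41,24) nearest=6 d=24 new=(22,10) → blocked by [18,22]×[1,6], reject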